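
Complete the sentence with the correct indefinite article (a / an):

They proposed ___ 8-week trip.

an

The indefinite article is chosen by the initial *sound* of the following word, not its spelling.
The number *8* is spoken "eight", beginning with /eɪt/ — a vowel sound.
So the article is *an*: They proposed an 8-week trip.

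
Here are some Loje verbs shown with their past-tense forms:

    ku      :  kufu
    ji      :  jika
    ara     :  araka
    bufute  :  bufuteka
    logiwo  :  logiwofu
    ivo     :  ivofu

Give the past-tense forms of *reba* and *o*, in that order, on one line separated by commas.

The suffix is conditioned by the last vowel: -fu when the last vowel of the stem is a rounded vowel (*ku*, *logiwo*, *ivo*); -ka when the last vowel of the stem is an unrounded vowel (*ji*, *ara*, *bufute*).
*reba*: last vowel = /a/, an unrounded vowel → -ka → *rebaka*.
Since the last vowel of *o* is /o/ (a rounded vowel), it takes -fu, giving *ofu*.

rebaka, ofu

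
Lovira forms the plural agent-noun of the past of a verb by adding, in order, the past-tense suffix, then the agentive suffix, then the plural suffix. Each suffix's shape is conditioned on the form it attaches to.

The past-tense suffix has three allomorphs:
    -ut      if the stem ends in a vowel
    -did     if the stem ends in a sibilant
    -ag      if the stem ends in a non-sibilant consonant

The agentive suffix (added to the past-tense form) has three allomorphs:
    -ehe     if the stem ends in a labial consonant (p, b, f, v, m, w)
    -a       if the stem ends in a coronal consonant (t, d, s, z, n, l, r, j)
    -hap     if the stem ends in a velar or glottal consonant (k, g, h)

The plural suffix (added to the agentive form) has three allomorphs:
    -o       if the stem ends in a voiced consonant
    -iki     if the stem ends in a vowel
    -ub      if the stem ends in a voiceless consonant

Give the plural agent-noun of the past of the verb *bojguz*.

bojguzdidaiki

*bojguz* — final sound /z/ (a sibilant) → -did → *bojguzdid*.
The final consonant of the past-tense form *bojguzdid* is /d/, which is coronal, so the agentive suffix is -a, giving *bojguzdida*.
The final sound of the agentive form *bojguzdida* is /a/, which is a vowel, so the plural suffix is -iki, giving *bojguzdidaiki*.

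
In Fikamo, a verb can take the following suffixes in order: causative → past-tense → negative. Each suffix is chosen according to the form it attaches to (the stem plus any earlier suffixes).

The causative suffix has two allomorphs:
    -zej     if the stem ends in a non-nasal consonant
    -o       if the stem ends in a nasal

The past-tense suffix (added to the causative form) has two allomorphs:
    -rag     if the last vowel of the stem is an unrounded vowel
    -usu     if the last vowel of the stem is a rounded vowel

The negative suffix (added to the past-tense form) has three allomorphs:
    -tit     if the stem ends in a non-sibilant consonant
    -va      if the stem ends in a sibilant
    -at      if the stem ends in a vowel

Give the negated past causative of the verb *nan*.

nanousuat

*nan*: final consonant = /n/, a nasal → -o → *nano*.
Since the last vowel of the causative form *nano* is /o/ (a rounded vowel), it takes -usu, giving *nanousu*.
The past-tense form *nanousu* — final sound /u/ (a vowel) → -at → *nanousuat*.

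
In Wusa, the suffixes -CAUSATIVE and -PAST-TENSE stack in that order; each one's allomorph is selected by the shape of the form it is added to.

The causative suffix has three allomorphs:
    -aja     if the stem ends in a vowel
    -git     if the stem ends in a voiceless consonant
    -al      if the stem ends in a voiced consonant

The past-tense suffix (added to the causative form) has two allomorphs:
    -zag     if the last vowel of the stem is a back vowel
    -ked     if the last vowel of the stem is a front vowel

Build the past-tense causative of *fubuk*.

fubukgitked

*fubuk* — final sound /k/ (a voiceless consonant) → -git → *fubukgit*.
The causative form *fubukgit*: last vowel = /i/, a front vowel → -ked → *fubukgitked*.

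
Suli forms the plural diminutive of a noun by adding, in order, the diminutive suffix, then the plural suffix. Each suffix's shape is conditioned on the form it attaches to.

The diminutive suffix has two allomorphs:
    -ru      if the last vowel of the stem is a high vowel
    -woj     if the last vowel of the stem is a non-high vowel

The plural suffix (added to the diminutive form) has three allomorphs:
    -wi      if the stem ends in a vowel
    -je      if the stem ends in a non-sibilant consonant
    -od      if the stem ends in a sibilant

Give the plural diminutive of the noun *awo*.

awowojje

Since the last vowel of *awo* is /o/ (a non-high vowel), it takes -woj, giving *awowoj*.
The diminutive form *awowoj*: final sound = /j/, a non-sibilant consonant → -je → *awowojje*.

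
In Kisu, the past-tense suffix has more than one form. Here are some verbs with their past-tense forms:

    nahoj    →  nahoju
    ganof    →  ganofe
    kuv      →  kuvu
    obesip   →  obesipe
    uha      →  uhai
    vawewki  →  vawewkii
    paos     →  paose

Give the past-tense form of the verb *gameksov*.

gameksovu

The pattern is voicing of the final sound: -e when the stem ends in a voiceless consonant (*ganof*, *obesip*, *paos*); -u when the stem ends in a voiced consonant (*nahoj*, *kuv*); -i when the stem ends in a vowel (*uha*, *vawewki*).
*gameksov* — final sound /v/ (a voiced consonant) → -u → *gameksovu*.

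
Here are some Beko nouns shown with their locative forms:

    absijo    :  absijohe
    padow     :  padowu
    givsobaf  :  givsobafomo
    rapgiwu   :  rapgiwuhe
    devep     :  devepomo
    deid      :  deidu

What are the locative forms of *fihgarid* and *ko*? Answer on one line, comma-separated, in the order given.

The pattern is voicing of the final sound: -omo when the stem ends in a voiceless consonant (*givsobaf*, *devep*); -u when the stem ends in a voiced consonant (*padow*, *deid*); -he when the stem ends in a vowel (*absijo*, *rapgiwu*).
*fihgarid* — final sound /d/ (a voiced consonant) → -u → *fihgaridu*.
*ko*: final sound = /o/, a vowel → -he → *kohe*.

fihgaridu, kohe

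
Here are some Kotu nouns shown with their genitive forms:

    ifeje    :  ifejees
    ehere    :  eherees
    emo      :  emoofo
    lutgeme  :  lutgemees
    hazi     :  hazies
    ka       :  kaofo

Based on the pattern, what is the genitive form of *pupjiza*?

pupjizaofo

The suffix is conditioned by the last vowel: -es when the last vowel of the stem is a front vowel (*ifeje*, *ehere*, *lutgeme*, *hazi*); -ofo when the last vowel of the stem is a back vowel (*emo*, *ka*).
*pupjiza* — last vowel /a/ (a back vowel) → -ofo → *pupjizaofo*.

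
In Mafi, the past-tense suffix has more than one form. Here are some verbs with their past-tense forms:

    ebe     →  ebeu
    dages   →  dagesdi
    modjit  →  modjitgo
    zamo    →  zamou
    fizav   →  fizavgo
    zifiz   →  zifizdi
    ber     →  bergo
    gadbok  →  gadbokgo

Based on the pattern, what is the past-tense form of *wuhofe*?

wuhofeu

The pattern is sibilance of the final sound: -di when the stem ends in a sibilant (*dages*, *zifiz*); -go when the stem ends in a non-sibilant consonant (*modjit*, *fizav*, *ber*, *gadbok*); -u when the stem ends in a vowel (*ebe*, *zamo*).
*wuhofe*: final sound = /e/, a vowel → -u → *wuhofeu*.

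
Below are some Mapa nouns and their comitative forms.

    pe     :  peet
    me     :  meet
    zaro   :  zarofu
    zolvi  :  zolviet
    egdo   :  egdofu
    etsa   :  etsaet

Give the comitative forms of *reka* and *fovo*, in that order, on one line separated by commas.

The pattern is rounding harmony: -fu when the last vowel of the stem is a rounded vowel (*zaro*, *egdo*); -et when the last vowel of the stem is an unrounded vowel (*pe*, *me*, *zolvi*, *etsa*).
The last vowel of *reka* is /a/, which is an unrounded vowel, so the suffix is -et, giving *rekaet*.
*fovo* — last vowel /o/ (a rounded vowel) → -fu → *fovofu*.

rekaet, fovofu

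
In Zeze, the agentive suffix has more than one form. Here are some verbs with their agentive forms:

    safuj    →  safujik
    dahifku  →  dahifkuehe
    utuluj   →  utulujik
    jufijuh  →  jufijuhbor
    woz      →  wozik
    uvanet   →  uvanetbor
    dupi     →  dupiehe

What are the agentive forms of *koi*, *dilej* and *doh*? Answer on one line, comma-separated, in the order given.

koiehe, dilejik, dohbor

Looking at the final sound of each stem: -bor when the stem ends in a voiceless consonant (*jufijuh*, *uvanet*); -ik when the stem ends in a voiced consonant (*safuj*, *utuluj*, *woz*); -ehe when the stem ends in a vowel (*dahifku*, *dupi*).
Since the final sound of *koi* is /i/ (a vowel), it takes -ehe, giving *koiehe*.
*dilej* — final sound /j/ (a voiced consonant) → -ik → *dilejik*.
*doh*: final sound = /h/, a voiceless consonant → -bor → *dohbor*.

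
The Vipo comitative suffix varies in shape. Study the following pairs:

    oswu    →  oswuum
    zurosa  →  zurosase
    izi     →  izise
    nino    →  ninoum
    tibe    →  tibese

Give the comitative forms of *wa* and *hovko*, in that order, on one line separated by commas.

The pattern is rounding harmony: -um when the last vowel of the stem is a rounded vowel (*oswu*, *nino*); -se when the last vowel of the stem is an unrounded vowel (*zurosa*, *izi*, *tibe*).
The last vowel of *wa* is /a/, which is an unrounded vowel, so the suffix is -se, giving *wase*.
*hovko*: last vowel = /o/, a rounded vowel → -um → *hovkoum*.

wase, hovkoum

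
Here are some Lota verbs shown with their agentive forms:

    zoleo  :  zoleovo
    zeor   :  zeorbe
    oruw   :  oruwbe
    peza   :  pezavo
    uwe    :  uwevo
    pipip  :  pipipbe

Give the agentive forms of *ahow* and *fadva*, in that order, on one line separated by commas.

ahowbe, fadvavo

The pattern is consonant vs. vowel: -be when the stem ends in a consonant (*zeor*, *oruw*, *pipip*); -vo when the stem ends in a vowel (*zoleo*, *peza*, *uwe*).
*ahow* — final sound /w/ (a consonant) → -be → *ahowbe*.
Since the final sound of *fadva* is /a/ (a vowel), it takes -vo, giving *fadvavo*.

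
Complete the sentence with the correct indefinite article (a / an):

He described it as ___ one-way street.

a

The indefinite article is chosen by the initial *sound* of the following word, not its spelling.
*one-way* begins with the sound /wʌ/ (*one* pronounced /wʌn/) — a consonant sound.
So the article is *a*: He described it as a one-way street.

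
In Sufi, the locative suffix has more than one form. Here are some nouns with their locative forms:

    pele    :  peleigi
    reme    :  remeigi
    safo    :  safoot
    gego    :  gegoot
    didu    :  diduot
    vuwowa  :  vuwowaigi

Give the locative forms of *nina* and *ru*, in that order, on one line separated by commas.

ninaigi, ruot

The suffix is conditioned by the last vowel: -ot when the last vowel of the stem is a rounded vowel (*safo*, *gego*, *didu*); -igi when the last vowel of the stem is an unrounded vowel (*pele*, *reme*, *vuwowa*).
*nina*: last vowel = /a/, an unrounded vowel → -igi → *ninaigi*.
*ru*: last vowel = /u/, a rounded vowel → -ot → *ruot*.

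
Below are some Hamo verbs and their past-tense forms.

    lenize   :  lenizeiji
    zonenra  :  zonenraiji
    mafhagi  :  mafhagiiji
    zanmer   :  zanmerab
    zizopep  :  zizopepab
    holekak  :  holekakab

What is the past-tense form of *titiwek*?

Looking at the final sound of each stem: -ab when the stem ends in a consonant (*zanmer*, *zizopep*, *holekak*); -iji when the stem ends in a vowel (*lenize*, *zonenra*, *mafhagi*).
The final sound of *titiwek* is /k/, which is a consonant, so the suffix is -ab, giving *titiwekab*.

titiwekab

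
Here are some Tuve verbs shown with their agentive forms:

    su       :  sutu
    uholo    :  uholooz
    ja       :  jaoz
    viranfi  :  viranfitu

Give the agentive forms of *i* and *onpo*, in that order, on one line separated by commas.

itu, onpooz

Looking at the last vowel of each stem: -tu when the last vowel of the stem is a high vowel (*su*, *viranfi*); -oz when the last vowel of the stem is a non-high vowel (*uholo*, *ja*).
*i* — last vowel /i/ (a high vowel) → -tu → *itu*.
*onpo* — last vowel /o/ (a non-high vowel) → -oz → *onpooz*.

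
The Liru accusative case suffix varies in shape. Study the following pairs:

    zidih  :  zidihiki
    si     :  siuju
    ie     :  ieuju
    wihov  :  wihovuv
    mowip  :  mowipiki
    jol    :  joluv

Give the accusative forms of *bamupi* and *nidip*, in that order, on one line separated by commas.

The suffix is conditioned by the final sound: -iki when the stem ends in a voiceless consonant (*zidih*, *mowip*); -uv when the stem ends in a voiced consonant (*wihov*, *jol*); -uju when the stem ends in a vowel (*si*, *ie*).
The final sound of *bamupi* is /i/, which is a vowel, so the suffix is -uju, giving *bamupiuju*.
*nidip*: final sound = /p/, a voiceless consonant → -iki → *nidipiki*.

bamupiuju, nidipiki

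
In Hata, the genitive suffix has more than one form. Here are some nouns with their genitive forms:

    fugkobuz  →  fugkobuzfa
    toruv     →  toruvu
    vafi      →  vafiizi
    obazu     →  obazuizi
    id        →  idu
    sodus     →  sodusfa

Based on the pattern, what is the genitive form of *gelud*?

geludu

The alternation tracks the final sound of the stem — -fa when the stem ends in a sibilant (*fugkobuz*, *sodus*); -u when the stem ends in a non-sibilant consonant (*toruv*, *id*); -izi when the stem ends in a vowel (*vafi*, *obazu*).
*gelud*: final sound = /d/, a non-sibilant consonant → -u → *geludu*.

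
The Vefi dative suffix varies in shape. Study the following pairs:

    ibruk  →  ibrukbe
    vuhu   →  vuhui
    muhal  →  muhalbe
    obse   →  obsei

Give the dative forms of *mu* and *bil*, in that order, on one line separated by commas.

mui, bilbe

The suffix is conditioned by the final sound: -be when the stem ends in a consonant (*ibruk*, *muhal*); -i when the stem ends in a vowel (*vuhu*, *obse*).
*mu* — final sound /u/ (a vowel) → -i → *mui*.
*bil* — final sound /l/ (a consonant) → -be → *bilbe*.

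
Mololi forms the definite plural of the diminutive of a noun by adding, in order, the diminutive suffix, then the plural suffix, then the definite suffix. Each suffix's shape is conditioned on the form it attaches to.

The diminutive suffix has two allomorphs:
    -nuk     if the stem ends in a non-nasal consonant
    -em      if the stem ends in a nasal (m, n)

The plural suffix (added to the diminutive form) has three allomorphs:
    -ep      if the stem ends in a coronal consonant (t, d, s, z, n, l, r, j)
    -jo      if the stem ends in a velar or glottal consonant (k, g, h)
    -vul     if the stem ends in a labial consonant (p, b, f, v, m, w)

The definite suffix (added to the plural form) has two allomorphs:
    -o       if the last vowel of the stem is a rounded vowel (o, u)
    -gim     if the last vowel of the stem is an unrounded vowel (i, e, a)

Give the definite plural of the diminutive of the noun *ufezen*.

The final consonant of *ufezen* is /n/, which is a nasal, so the diminutive suffix is -em, giving *ufezenem*.
The diminutive form *ufezenem*: final consonant = /m/, labial → -vul → *ufezenemvul*.
Since the last vowel of the plural form *ufezenemvul* is /u/ (a rounded vowel), it takes -o, giving *ufezenemvulo*.

ufezenemvulo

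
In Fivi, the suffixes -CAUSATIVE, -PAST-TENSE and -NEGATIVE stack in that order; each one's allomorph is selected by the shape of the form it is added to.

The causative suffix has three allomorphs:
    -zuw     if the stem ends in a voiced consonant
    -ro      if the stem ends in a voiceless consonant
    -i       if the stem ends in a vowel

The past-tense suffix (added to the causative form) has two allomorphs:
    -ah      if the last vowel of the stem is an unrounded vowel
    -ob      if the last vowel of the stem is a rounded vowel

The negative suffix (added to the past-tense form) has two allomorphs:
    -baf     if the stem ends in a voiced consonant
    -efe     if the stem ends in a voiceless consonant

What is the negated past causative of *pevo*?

pevoiahefe

*pevo* — final sound /o/ (a vowel) → -i → *pevoi*.
The last vowel of the causative form *pevoi* is /i/, which is an unrounded vowel, so the past-tense suffix is -ah, giving *pevoiah*.
The past-tense form *pevoiah* — final consonant /h/ (voiceless) → -efe → *pevoiahefe*.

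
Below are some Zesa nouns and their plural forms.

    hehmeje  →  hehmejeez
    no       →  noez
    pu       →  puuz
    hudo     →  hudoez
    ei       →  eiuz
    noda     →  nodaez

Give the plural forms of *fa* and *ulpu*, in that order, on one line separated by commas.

faez, ulpuuz

The alternation tracks the last vowel of the stem — -uz when the last vowel of the stem is a high vowel (*pu*, *ei*); -ez when the last vowel of the stem is a non-high vowel (*hehmeje*, *no*, *hudo*, *noda*).
*fa* — last vowel /a/ (a non-high vowel) → -ez → *faez*.
Since the last vowel of *ulpu* is /u/ (a high vowel), it takes -uz, giving *ulpuuz*.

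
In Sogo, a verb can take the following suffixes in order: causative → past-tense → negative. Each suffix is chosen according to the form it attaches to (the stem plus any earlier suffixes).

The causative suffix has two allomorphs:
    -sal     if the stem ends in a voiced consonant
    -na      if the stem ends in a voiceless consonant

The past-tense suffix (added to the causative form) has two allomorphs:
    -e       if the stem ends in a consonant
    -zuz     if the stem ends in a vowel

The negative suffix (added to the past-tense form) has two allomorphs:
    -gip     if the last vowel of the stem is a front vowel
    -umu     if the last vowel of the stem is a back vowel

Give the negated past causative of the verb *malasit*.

Since the final consonant of *malasit* is /t/ (voiceless), it takes -na, giving *malasitna*.
The final sound of the causative form *malasitna* is /a/, which is a vowel, so the past-tense suffix is -zuz, giving *malasitnazuz*.
The past-tense form *malasitnazuz* — last vowel /u/ (a back vowel) → -umu → *malasitnazuzumu*.

malasitnazuzumu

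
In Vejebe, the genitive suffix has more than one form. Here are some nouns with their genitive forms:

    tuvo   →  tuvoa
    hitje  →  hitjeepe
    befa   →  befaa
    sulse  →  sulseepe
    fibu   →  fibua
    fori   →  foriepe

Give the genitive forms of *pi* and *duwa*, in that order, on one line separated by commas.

piepe, duwaa

Looking at the last vowel of each stem: -epe when the last vowel of the stem is a front vowel (*hitje*, *sulse*, *fori*); -a when the last vowel of the stem is a back vowel (*tuvo*, *befa*, *fibu*).
*pi*: last vowel = /i/, a front vowel → -epe → *piepe*.
*duwa* — last vowel /a/ (a back vowel) → -a → *duwaa*.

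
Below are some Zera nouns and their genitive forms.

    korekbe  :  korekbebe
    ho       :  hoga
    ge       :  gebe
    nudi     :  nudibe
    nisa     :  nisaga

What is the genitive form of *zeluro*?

zeluroga

The suffix is conditioned by the last vowel: -be when the last vowel of the stem is a front vowel (*korekbe*, *ge*, *nudi*); -ga when the last vowel of the stem is a back vowel (*ho*, *nisa*).
Since the last vowel of *zeluro* is /o/ (a back vowel), it takes -ga, giving *zeluroga*.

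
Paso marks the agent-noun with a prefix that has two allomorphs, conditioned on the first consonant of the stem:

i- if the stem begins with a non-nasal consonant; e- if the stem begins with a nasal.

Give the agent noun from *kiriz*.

ikiriz

*kiriz*: first consonant = /k/, non-nasal → i- → *ikiriz*.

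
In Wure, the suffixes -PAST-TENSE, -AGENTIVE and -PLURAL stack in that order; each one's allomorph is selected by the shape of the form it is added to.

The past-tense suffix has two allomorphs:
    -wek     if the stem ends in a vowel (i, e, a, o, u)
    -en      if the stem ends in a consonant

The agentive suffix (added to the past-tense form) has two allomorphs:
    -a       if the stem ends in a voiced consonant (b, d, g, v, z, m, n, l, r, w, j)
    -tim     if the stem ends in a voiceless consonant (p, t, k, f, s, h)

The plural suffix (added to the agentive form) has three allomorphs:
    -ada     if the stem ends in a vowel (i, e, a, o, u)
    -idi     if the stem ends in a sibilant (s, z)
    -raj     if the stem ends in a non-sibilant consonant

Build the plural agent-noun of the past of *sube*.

subewektimraj

Since the final sound of *sube* is /e/ (a vowel), it takes -wek, giving *subewek*.
The final consonant of the past-tense form *subewek* is /k/, which is voiceless, so the agentive suffix is -tim, giving *subewektim*.
The final sound of the agentive form *subewektim* is /m/, which is a non-sibilant consonant, so the plural suffix is -raj, giving *subewektimraj*.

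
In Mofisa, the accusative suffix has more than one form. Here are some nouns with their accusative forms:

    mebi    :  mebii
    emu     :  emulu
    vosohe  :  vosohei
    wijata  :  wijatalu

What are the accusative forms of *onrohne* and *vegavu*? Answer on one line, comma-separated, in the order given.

The alternation tracks the last vowel of the stem — -i when the last vowel of the stem is a front vowel (*mebi*, *vosohe*); -lu when the last vowel of the stem is a back vowel (*emu*, *wijata*).
The last vowel of *onrohne* is /e/, which is a front vowel, so the suffix is -i, giving *onrohnei*.
*vegavu* — last vowel /u/ (a back vowel) → -lu → *vegavulu*.

onrohnei, vegavulu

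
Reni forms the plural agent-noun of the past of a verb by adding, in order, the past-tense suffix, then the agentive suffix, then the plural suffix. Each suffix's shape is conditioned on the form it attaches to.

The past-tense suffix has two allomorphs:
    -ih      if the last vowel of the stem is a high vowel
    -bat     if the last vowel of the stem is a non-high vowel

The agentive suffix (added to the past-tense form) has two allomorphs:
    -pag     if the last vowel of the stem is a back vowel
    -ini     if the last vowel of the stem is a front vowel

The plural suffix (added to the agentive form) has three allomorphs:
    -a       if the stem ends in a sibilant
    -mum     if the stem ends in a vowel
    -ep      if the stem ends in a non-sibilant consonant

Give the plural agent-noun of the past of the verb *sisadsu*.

The last vowel of *sisadsu* is /u/, which is a high vowel, so the past-tense suffix is -ih, giving *sisadsuih*.
The past-tense form *sisadsuih*: last vowel = /i/, a front vowel → -ini → *sisadsuihini*.
The final sound of the agentive form *sisadsuihini* is /i/, which is a vowel, so the plural suffix is -mum, giving *sisadsuihinimum*.

sisadsuihinimum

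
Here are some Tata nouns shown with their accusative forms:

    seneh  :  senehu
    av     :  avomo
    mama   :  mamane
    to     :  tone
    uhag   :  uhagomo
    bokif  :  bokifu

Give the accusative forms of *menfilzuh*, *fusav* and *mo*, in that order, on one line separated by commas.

The alternation tracks the final sound of the stem — -u when the stem ends in a voiceless consonant (*seneh*, *bokif*); -omo when the stem ends in a voiced consonant (*av*, *uhag*); -ne when the stem ends in a vowel (*mama*, *to*).
*menfilzuh*: final sound = /h/, a voiceless consonant → -u → *menfilzuhu*.
*fusav*: final sound = /v/, a voiced consonant → -omo → *fusavomo*.
Since the final sound of *mo* is /o/ (a vowel), it takes -ne, giving *mone*.

menfilzuhu, fusavomo, mone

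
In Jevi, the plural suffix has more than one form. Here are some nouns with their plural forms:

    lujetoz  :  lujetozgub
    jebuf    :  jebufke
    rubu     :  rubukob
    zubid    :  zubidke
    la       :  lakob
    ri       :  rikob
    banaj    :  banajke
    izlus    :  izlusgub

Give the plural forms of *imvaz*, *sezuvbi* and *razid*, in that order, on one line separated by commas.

The alternation tracks the final sound of the stem — -gub when the stem ends in a sibilant (*lujetoz*, *izlus*); -ke when the stem ends in a non-sibilant consonant (*jebuf*, *zubid*, *banaj*); -kob when the stem ends in a vowel (*rubu*, *la*, *ri*).
The final sound of *imvaz* is /z/, which is a sibilant, so the suffix is -gub, giving *imvazgub*.
The final sound of *sezuvbi* is /i/, which is a vowel, so the suffix is -kob, giving *sezuvbikob*.
Since the final sound of *razid* is /d/ (a non-sibilant consonant), it takes -ke, giving *razidke*.

imvazgub, sezuvbikob, razidke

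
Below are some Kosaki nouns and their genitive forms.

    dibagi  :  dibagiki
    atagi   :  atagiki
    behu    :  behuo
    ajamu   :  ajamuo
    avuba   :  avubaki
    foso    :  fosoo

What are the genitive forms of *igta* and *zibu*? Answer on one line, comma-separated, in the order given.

igtaki, zibuo

The pattern is rounding harmony: -o when the last vowel of the stem is a rounded vowel (*behu*, *ajamu*, *foso*); -ki when the last vowel of the stem is an unrounded vowel (*dibagi*, *atagi*, *avuba*).
Since the last vowel of *igta* is /a/ (an unrounded vowel), it takes -ki, giving *igtaki*.
*zibu* — last vowel /u/ (a rounded vowel) → -o → *zibuo*.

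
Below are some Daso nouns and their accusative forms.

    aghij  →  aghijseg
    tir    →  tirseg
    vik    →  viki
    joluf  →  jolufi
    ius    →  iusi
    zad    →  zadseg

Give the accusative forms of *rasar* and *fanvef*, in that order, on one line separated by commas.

rasarseg, fanvefi

The pattern is voicing of the final consonant: -i when the stem ends in a voiceless consonant (*vik*, *joluf*, *ius*); -seg when the stem ends in a voiced consonant (*aghij*, *tir*, *zad*).
*rasar*: final consonant = /r/, voiced → -seg → *rasarseg*.
Since the final consonant of *fanvef* is /f/ (voiceless), it takes -i, giving *fanvefi*.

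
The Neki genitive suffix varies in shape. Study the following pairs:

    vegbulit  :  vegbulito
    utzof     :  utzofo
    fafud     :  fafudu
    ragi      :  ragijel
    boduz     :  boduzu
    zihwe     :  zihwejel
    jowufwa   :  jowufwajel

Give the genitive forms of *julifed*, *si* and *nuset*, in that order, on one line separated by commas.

julifedu, sijel, nuseto

The alternation tracks the final sound of the stem — -o when the stem ends in a voiceless consonant (*vegbulit*, *utzof*); -u when the stem ends in a voiced consonant (*fafud*, *boduz*); -jel when the stem ends in a vowel (*ragi*, *zihwe*, *jowufwa*).
The final sound of *julifed* is /d/, which is a voiced consonant, so the suffix is -u, giving *julifedu*.
*si*: final sound = /i/, a vowel → -jel → *sijel*.
Since the final sound of *nuset* is /t/ (a voiceless consonant), it takes -o, giving *nuseto*.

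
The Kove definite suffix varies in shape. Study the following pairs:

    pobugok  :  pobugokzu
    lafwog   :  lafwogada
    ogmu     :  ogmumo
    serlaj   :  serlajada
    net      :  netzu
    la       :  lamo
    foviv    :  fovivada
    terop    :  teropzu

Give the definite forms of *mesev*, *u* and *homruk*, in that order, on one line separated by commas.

mesevada, umo, homrukzu

The alternation tracks the final sound of the stem — -zu when the stem ends in a voiceless consonant (*pobugok*, *net*, *terop*); -ada when the stem ends in a voiced consonant (*lafwog*, *serlaj*, *foviv*); -mo when the stem ends in a vowel (*ogmu*, *la*).
*mesev*: final sound = /v/, a voiced consonant → -ada → *mesevada*.
*u* — final sound /u/ (a vowel) → -mo → *umo*.
The final sound of *homruk* is /k/, which is a voiceless consonant, so the suffix is -zu, giving *homrukzu*.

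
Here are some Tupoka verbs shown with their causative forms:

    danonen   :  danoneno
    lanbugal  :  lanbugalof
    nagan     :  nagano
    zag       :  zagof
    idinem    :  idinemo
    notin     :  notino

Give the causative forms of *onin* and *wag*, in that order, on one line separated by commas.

onino, wagof

The pattern is nasality of the final consonant: -o when the stem ends in a nasal (*danonen*, *nagan*, *idinem*, *notin*); -of when the stem ends in a non-nasal consonant (*lanbugal*, *zag*).
The final consonant of *onin* is /n/, which is a nasal, so the suffix is -o, giving *onino*.
*wag*: final consonant = /g/, non-nasal → -of → *wagof*.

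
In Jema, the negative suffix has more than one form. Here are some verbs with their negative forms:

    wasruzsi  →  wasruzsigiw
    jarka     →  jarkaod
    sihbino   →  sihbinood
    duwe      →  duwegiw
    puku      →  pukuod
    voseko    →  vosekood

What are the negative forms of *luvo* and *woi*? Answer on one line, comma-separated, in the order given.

The alternation tracks the last vowel of the stem — -giw when the last vowel of the stem is a front vowel (*wasruzsi*, *duwe*); -od when the last vowel of the stem is a back vowel (*jarka*, *sihbino*, *puku*, *voseko*).
The last vowel of *luvo* is /o/, which is a back vowel, so the suffix is -od, giving *luvood*.
Since the last vowel of *woi* is /i/ (a front vowel), it takes -giw, giving *woigiw*.

luvood, woigiw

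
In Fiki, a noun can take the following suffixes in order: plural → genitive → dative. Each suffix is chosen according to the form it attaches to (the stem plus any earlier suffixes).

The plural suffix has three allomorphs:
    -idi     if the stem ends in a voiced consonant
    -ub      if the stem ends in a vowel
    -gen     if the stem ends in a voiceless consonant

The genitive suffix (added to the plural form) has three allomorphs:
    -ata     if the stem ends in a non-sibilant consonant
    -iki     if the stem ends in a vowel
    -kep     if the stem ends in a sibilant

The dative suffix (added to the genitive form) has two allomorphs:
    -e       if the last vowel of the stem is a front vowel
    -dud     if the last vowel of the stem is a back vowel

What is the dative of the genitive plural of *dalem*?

dalemidiikie

Since the final sound of *dalem* is /m/ (a voiced consonant), it takes -idi, giving *dalemidi*.
The plural form *dalemidi* — final sound /i/ (a vowel) → -iki → *dalemidiiki*.
The genitive form *dalemidiiki* — last vowel /i/ (a front vowel) → -e → *dalemidiikie*.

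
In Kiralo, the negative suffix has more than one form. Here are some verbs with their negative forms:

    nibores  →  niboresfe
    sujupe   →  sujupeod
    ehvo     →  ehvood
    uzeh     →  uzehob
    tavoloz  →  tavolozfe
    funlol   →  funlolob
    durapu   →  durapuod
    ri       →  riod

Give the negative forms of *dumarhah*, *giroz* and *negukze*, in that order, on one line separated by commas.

The alternation tracks the final sound of the stem — -fe when the stem ends in a sibilant (*nibores*, *tavoloz*); -ob when the stem ends in a non-sibilant consonant (*uzeh*, *funlol*); -od when the stem ends in a vowel (*sujupe*, *ehvo*, *durapu*, *ri*).
The final sound of *dumarhah* is /h/, which is a non-sibilant consonant, so the suffix is -ob, giving *dumarhahob*.
Since the final sound of *giroz* is /z/ (a sibilant), it takes -fe, giving *girozfe*.
The final sound of *negukze* is /e/, which is a vowel, so the suffix is -od, giving *negukzeod*.

dumarhahob, girozfe, negukzeod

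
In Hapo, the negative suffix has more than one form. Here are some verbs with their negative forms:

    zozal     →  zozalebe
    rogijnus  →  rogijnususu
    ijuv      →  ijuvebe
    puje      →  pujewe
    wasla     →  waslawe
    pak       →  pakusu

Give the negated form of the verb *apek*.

apekusu

The pattern is voicing of the final sound: -usu when the stem ends in a voiceless consonant (*rogijnus*, *pak*); -ebe when the stem ends in a voiced consonant (*zozal*, *ijuv*); -we when the stem ends in a vowel (*puje*, *wasla*).
The final sound of *apek* is /k/, which is a voiceless consonant, so the suffix is -usu, giving *apekusu*.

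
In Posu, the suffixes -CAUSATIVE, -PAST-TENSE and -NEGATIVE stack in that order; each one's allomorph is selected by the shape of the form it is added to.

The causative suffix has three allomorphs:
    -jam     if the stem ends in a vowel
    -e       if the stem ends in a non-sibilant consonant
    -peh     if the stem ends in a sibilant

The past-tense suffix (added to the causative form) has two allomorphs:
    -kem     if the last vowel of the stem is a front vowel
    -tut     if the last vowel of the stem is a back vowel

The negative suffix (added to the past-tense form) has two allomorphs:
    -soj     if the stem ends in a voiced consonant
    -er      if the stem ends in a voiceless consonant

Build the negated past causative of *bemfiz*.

*bemfiz* — final sound /z/ (a sibilant) → -peh → *bemfizpeh*.
Since the last vowel of the causative form *bemfizpeh* is /e/ (a front vowel), it takes -kem, giving *bemfizpehkem*.
Since the final consonant of the past-tense form *bemfizpehkem* is /m/ (voiced), it takes -soj, giving *bemfizpehkemsoj*.

bemfizpehkemsoj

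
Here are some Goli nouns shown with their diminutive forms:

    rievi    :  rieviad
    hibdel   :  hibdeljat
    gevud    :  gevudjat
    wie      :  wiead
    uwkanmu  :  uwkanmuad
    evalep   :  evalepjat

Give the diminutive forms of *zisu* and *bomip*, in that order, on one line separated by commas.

zisuad, bomipjat

The suffix is conditioned by the final sound: -jat when the stem ends in a consonant (*hibdel*, *gevud*, *evalep*); -ad when the stem ends in a vowel (*rievi*, *wie*, *uwkanmu*).
The final sound of *zisu* is /u/, which is a vowel, so the suffix is -ad, giving *zisuad*.
The final sound of *bomip* is /p/, which is a consonant, so the suffix is -jat, giving *bomipjat*.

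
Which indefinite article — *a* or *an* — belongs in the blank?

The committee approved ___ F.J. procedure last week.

The indefinite article is chosen by the initial *sound* of the following word, not its spelling.
The initialism *F.J.* is read letter by letter; the first letter, F, is pronounced /ɛf/, which begins with a vowel sound.
So the article is *an*: The committee approved an F.J. procedure last week.

an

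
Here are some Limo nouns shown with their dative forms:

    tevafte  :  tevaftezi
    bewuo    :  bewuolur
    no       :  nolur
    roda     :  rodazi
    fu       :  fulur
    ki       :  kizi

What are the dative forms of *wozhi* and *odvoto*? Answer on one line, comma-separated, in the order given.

wozhizi, odvotolur

The alternation tracks the last vowel of the stem — -lur when the last vowel of the stem is a rounded vowel (*bewuo*, *no*, *fu*); -zi when the last vowel of the stem is an unrounded vowel (*tevafte*, *roda*, *ki*).
*wozhi*: last vowel = /i/, an unrounded vowel → -zi → *wozhizi*.
Since the last vowel of *odvoto* is /o/ (a rounded vowel), it takes -lur, giving *odvotolur*.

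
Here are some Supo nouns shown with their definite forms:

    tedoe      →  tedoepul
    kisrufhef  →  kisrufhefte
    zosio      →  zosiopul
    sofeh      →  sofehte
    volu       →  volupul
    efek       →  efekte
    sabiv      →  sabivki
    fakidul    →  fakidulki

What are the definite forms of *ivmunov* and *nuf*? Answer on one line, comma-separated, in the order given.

Looking at the final sound of each stem: -te when the stem ends in a voiceless consonant (*kisrufhef*, *sofeh*, *efek*); -ki when the stem ends in a voiced consonant (*sabiv*, *fakidul*); -pul when the stem ends in a vowel (*tedoe*, *zosio*, *volu*).
*ivmunov* — final sound /v/ (a voiced consonant) → -ki → *ivmunovki*.
The final sound of *nuf* is /f/, which is a voiceless consonant, so the suffix is -te, giving *nufte*.

ivmunovki, nufte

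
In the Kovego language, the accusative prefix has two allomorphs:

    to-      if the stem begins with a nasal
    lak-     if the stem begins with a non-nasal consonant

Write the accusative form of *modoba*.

tomodoba

The first consonant of *modoba* is /m/, which is a nasal, so the prefix is to-, giving *tomodoba*.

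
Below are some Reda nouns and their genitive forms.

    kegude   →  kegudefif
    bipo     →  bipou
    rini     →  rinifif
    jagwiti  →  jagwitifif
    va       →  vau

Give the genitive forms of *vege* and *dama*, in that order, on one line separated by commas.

vegefif, damau

The alternation tracks the last vowel of the stem — -fif when the last vowel of the stem is a front vowel (*kegude*, *rini*, *jagwiti*); -u when the last vowel of the stem is a back vowel (*bipo*, *va*).
*vege* — last vowel /e/ (a front vowel) → -fif → *vegefif*.
*dama* — last vowel /a/ (a back vowel) → -u → *damau*.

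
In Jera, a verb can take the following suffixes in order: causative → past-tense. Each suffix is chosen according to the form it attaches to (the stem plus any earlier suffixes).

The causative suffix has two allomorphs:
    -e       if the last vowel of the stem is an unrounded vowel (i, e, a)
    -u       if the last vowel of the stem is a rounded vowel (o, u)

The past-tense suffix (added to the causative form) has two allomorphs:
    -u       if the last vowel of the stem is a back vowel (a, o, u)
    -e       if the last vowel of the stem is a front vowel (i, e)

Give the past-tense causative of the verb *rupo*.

*rupo* — last vowel /o/ (a rounded vowel) → -u → *rupou*.
The causative form *rupou*: last vowel = /u/, a back vowel → -u → *rupouu*.

rupouu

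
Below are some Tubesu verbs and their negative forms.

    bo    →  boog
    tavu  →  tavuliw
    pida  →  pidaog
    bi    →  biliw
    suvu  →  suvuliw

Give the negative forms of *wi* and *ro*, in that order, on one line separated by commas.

wiliw, roog

The pattern is height harmony: -liw when the last vowel of the stem is a high vowel (*tavu*, *bi*, *suvu*); -og when the last vowel of the stem is a non-high vowel (*bo*, *pida*).
Since the last vowel of *wi* is /i/ (a high vowel), it takes -liw, giving *wiliw*.
*ro* — last vowel /o/ (a non-high vowel) → -og → *roog*.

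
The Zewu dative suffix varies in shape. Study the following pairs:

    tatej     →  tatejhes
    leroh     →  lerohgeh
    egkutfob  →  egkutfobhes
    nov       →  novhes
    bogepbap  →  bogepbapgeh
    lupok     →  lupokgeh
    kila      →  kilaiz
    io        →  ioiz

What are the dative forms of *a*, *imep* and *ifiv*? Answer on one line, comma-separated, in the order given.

aiz, imepgeh, ifivhes

The alternation tracks the final sound of the stem — -geh when the stem ends in a voiceless consonant (*leroh*, *bogepbap*, *lupok*); -hes when the stem ends in a voiced consonant (*tatej*, *egkutfob*, *nov*); -iz when the stem ends in a vowel (*kila*, *io*).
*a* — final sound /a/ (a vowel) → -iz → *aiz*.
Since the final sound of *imep* is /p/ (a voiceless consonant), it takes -geh, giving *imepgeh*.
*ifiv* — final sound /v/ (a voiced consonant) → -hes → *ifivhes*.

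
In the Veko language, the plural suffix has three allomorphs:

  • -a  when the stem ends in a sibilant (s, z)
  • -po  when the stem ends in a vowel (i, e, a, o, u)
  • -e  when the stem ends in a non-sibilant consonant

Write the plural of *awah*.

Since the final sound of *awah* is /h/ (a non-sibilant consonant), it takes -e, giving *awahe*.

awahe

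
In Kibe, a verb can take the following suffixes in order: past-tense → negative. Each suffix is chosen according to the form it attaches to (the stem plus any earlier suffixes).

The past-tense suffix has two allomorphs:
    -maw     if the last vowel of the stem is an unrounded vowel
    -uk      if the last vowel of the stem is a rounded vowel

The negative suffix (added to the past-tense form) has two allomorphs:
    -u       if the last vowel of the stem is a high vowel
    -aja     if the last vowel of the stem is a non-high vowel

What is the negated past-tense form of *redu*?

reduuku

*redu*: last vowel = /u/, a rounded vowel → -uk → *reduuk*.
The past-tense form *reduuk*: last vowel = /u/, a high vowel → -u → *reduuku*.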